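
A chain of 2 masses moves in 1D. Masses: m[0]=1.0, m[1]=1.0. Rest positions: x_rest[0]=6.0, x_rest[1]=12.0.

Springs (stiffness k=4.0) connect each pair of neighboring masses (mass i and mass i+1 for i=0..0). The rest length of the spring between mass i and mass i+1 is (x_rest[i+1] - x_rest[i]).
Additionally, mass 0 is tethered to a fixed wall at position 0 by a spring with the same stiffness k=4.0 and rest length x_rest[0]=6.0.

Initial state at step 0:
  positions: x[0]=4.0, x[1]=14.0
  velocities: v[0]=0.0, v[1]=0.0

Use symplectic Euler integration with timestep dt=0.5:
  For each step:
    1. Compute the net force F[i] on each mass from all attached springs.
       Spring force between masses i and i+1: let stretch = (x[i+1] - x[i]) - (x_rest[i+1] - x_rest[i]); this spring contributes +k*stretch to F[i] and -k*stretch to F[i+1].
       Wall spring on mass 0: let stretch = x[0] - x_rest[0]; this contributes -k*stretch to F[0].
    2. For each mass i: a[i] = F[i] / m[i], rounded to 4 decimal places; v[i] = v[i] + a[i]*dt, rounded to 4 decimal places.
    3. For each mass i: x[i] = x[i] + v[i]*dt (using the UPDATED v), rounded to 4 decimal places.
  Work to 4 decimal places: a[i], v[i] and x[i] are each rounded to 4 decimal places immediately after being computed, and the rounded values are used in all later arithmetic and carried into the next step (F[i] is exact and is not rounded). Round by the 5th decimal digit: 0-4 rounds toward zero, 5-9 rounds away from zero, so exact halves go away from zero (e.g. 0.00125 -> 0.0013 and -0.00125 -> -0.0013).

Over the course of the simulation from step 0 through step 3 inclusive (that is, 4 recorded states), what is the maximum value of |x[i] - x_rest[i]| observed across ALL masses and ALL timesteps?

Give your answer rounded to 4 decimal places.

Step 0: x=[4.0000 14.0000] v=[0.0000 0.0000]
Step 1: x=[10.0000 10.0000] v=[12.0000 -8.0000]
Step 2: x=[6.0000 12.0000] v=[-8.0000 4.0000]
Step 3: x=[2.0000 14.0000] v=[-8.0000 4.0000]
Max displacement = 4.0000

Answer: 4.0000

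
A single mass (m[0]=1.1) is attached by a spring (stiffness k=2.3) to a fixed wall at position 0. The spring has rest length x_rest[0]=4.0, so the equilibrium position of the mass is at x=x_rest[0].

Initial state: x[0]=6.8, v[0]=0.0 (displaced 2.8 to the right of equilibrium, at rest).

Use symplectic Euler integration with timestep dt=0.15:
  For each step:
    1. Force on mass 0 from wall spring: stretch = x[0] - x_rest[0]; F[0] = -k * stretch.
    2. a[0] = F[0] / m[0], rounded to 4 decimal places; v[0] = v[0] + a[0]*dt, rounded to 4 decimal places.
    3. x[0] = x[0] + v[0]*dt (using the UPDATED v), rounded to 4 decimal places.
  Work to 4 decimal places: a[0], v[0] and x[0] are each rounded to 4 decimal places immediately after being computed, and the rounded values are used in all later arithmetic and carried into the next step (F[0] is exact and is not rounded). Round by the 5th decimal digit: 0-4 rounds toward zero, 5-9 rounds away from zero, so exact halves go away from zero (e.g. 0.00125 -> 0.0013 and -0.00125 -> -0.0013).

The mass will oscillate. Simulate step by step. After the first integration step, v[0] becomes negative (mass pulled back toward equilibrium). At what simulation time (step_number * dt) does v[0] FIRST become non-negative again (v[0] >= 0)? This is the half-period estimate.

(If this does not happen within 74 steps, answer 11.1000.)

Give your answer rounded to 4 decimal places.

Step 0: x=[6.8000] v=[0.0000]
Step 1: x=[6.6683] v=[-0.8782]
Step 2: x=[6.4110] v=[-1.7151]
Step 3: x=[6.0403] v=[-2.4713]
Step 4: x=[5.5736] v=[-3.1112]
Step 5: x=[5.0329] v=[-3.6047]
Step 6: x=[4.4436] v=[-3.9287]
Step 7: x=[3.8334] v=[-4.0678]
Step 8: x=[3.2311] v=[-4.0156]
Step 9: x=[2.6649] v=[-3.7744]
Step 10: x=[2.1615] v=[-3.3557]
Step 11: x=[1.7446] v=[-2.7791]
Step 12: x=[1.4338] v=[-2.0717]
Step 13: x=[1.2438] v=[-1.2668]
Step 14: x=[1.1834] v=[-0.4024]
Step 15: x=[1.2556] v=[0.4810]
First v>=0 after going negative at step 15, time=2.2500

Answer: 2.2500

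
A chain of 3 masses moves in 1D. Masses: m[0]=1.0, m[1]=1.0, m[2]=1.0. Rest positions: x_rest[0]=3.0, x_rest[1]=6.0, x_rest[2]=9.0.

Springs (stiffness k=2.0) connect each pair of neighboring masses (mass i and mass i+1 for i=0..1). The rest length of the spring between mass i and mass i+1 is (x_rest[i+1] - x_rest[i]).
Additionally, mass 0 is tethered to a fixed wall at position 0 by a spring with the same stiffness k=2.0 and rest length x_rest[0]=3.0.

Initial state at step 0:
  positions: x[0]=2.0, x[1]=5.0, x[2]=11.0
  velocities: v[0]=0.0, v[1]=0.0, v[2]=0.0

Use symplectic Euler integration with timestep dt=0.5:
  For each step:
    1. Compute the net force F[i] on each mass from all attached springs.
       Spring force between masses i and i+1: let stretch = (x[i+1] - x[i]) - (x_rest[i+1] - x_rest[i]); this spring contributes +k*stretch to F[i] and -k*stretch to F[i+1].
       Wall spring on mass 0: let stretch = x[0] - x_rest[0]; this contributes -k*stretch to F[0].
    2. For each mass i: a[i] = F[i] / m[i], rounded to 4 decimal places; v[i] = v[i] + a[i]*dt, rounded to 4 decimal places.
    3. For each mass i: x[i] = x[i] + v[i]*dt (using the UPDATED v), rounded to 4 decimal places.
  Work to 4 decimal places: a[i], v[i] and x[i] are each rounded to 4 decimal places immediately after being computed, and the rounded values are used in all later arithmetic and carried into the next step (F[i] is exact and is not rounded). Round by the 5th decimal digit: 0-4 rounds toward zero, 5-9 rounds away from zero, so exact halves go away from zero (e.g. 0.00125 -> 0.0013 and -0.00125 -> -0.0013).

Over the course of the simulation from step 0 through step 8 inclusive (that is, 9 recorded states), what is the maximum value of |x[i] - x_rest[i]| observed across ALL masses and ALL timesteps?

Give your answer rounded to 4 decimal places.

Step 0: x=[2.0000 5.0000 11.0000] v=[0.0000 0.0000 0.0000]
Step 1: x=[2.5000 6.5000 9.5000] v=[1.0000 3.0000 -3.0000]
Step 2: x=[3.7500 7.5000 8.0000] v=[2.5000 2.0000 -3.0000]
Step 3: x=[5.0000 6.8750 7.7500] v=[2.5000 -1.2500 -0.5000]
Step 4: x=[4.6875 5.7500 8.5625] v=[-0.6250 -2.2500 1.6250]
Step 5: x=[2.5625 5.5000 9.4688] v=[-4.2500 -0.5000 1.8125]
Step 6: x=[0.6250 5.7657 9.8907] v=[-3.8750 0.5313 0.8437]
Step 7: x=[0.9454 5.5235 9.7501] v=[0.6407 -0.4844 -0.2813]
Step 8: x=[3.0821 5.1056 8.9962] v=[4.2734 -0.8359 -1.5079]
Max displacement = 2.3750

Answer: 2.3750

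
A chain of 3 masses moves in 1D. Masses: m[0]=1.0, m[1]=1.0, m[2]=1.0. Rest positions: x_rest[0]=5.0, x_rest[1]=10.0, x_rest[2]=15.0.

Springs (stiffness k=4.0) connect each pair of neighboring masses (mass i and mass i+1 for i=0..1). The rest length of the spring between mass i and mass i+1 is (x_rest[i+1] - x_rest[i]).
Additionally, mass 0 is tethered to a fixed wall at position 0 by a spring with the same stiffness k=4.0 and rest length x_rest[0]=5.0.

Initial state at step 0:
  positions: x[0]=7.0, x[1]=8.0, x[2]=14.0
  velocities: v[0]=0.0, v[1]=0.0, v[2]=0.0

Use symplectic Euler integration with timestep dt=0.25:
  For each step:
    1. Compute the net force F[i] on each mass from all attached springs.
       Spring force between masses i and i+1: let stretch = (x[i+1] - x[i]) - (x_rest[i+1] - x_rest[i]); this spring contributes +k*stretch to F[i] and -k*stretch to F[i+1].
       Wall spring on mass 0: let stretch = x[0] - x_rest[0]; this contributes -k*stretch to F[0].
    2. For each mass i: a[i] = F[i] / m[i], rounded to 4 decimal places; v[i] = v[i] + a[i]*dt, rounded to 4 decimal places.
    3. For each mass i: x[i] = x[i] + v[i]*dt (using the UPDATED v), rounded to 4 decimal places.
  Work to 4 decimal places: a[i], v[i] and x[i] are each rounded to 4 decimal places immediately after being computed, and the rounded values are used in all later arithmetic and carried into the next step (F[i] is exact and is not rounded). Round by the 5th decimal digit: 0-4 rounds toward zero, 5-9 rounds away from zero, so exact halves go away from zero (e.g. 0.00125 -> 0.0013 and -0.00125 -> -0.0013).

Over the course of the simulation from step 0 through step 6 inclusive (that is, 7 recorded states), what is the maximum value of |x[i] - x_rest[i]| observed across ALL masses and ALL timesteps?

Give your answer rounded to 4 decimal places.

Step 0: x=[7.0000 8.0000 14.0000] v=[0.0000 0.0000 0.0000]
Step 1: x=[5.5000 9.2500 13.7500] v=[-6.0000 5.0000 -1.0000]
Step 2: x=[3.5625 10.6875 13.6250] v=[-7.7500 5.7500 -0.5000]
Step 3: x=[2.5156 11.0781 14.0156] v=[-4.1875 1.5625 1.5625]
Step 4: x=[2.9805 10.0625 14.9219] v=[1.8594 -4.0625 3.6250]
Step 5: x=[4.4707 8.4912 15.8633] v=[5.9609 -6.2851 3.7656]
Step 6: x=[5.8484 7.7578 16.2117] v=[5.5107 -2.9335 1.3935]
Max displacement = 2.4844

Answer: 2.4844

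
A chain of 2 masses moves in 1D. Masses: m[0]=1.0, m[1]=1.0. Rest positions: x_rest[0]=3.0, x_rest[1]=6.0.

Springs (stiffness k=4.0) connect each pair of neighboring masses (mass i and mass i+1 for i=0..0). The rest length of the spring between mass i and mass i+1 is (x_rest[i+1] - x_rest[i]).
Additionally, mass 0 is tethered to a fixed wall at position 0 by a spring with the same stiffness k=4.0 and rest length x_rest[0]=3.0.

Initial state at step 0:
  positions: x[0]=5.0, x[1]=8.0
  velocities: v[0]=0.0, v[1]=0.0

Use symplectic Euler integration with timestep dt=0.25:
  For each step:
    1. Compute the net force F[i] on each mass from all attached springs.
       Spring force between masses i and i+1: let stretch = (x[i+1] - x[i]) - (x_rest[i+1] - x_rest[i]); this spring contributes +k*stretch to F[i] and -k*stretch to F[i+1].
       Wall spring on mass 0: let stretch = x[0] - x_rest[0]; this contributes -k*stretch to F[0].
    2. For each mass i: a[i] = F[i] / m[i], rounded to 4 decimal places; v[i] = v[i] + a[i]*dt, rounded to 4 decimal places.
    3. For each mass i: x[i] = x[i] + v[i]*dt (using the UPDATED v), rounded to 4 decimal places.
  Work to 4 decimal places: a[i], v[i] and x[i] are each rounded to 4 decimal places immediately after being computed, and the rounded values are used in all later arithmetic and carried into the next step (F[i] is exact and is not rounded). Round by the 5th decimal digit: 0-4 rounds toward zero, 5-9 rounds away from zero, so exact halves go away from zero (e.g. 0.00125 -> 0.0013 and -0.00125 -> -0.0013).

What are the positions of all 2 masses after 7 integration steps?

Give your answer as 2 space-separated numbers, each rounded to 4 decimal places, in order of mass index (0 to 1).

Step 0: x=[5.0000 8.0000] v=[0.0000 0.0000]
Step 1: x=[4.5000 8.0000] v=[-2.0000 0.0000]
Step 2: x=[3.7500 7.8750] v=[-3.0000 -0.5000]
Step 3: x=[3.0938 7.4688] v=[-2.6250 -1.6250]
Step 4: x=[2.7579 6.7188] v=[-1.3438 -3.0000]
Step 5: x=[2.7227 5.7286] v=[-0.1408 -3.9609]
Step 6: x=[2.7583 4.7369] v=[0.1424 -3.9668]
Step 7: x=[2.5990 4.0006] v=[-0.6373 -2.9454]

Answer: 2.5990 4.0006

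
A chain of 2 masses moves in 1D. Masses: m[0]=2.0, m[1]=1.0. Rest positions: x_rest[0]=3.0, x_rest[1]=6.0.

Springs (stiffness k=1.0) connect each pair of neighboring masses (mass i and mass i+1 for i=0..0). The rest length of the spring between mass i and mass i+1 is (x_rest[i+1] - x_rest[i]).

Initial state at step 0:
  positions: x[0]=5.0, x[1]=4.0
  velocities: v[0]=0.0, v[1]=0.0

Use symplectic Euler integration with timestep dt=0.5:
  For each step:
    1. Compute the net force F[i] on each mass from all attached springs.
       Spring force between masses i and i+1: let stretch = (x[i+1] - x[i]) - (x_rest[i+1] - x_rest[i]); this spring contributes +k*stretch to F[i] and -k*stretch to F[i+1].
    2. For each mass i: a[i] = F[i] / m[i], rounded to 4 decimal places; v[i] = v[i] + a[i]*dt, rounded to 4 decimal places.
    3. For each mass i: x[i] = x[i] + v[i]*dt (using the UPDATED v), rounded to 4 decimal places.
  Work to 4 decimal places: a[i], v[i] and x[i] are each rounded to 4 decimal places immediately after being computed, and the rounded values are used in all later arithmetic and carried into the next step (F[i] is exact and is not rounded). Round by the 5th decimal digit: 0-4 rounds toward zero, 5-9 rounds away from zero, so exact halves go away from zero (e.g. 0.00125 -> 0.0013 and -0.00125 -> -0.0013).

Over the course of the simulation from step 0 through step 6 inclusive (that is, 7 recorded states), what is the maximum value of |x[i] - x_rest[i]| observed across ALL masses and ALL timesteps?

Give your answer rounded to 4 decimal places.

Answer: 3.3579

Derivation:
Step 0: x=[5.0000 4.0000] v=[0.0000 0.0000]
Step 1: x=[4.5000 5.0000] v=[-1.0000 2.0000]
Step 2: x=[3.6875 6.6250] v=[-1.6250 3.2500]
Step 3: x=[2.8672 8.2657] v=[-1.6407 3.2813]
Step 4: x=[2.3467 9.3068] v=[-1.0411 2.0821]
Step 5: x=[2.3212 9.3579] v=[-0.0511 0.1021]
Step 6: x=[2.8003 8.3998] v=[0.9581 -1.9163]
Max displacement = 3.3579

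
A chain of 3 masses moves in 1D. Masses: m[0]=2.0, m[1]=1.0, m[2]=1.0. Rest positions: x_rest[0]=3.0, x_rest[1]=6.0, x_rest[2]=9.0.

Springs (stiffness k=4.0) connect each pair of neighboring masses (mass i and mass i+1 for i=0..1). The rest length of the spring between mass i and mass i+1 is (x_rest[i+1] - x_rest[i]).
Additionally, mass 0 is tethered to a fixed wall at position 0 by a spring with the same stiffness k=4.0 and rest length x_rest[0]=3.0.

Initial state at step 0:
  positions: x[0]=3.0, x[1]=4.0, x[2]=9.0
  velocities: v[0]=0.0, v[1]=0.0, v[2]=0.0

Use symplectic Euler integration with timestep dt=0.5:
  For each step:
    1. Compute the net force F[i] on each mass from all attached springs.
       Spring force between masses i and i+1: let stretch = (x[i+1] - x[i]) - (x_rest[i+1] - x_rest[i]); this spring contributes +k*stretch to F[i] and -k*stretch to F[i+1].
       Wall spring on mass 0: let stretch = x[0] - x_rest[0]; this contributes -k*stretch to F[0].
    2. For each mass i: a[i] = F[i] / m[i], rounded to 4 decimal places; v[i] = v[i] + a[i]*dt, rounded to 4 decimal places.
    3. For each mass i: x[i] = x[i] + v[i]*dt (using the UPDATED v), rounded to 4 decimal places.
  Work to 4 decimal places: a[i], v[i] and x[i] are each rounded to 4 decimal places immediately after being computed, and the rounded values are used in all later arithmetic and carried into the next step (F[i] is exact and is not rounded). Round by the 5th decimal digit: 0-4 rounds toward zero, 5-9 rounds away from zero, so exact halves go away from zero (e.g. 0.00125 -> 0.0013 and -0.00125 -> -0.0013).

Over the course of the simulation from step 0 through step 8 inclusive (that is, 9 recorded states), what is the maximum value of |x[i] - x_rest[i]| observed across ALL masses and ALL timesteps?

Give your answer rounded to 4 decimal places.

Answer: 2.5000

Derivation:
Step 0: x=[3.0000 4.0000 9.0000] v=[0.0000 0.0000 0.0000]
Step 1: x=[2.0000 8.0000 7.0000] v=[-2.0000 8.0000 -4.0000]
Step 2: x=[3.0000 5.0000 9.0000] v=[2.0000 -6.0000 4.0000]
Step 3: x=[3.5000 4.0000 10.0000] v=[1.0000 -2.0000 2.0000]
Step 4: x=[2.5000 8.5000 8.0000] v=[-2.0000 9.0000 -4.0000]
Step 5: x=[3.2500 6.5000 9.5000] v=[1.5000 -4.0000 3.0000]
Step 6: x=[4.0000 4.2500 11.0000] v=[1.5000 -4.5000 3.0000]
Step 7: x=[2.8750 8.5000 8.7500] v=[-2.2500 8.5000 -4.5000]
Step 8: x=[3.1250 7.3750 9.2500] v=[0.5000 -2.2500 1.0000]
Max displacement = 2.5000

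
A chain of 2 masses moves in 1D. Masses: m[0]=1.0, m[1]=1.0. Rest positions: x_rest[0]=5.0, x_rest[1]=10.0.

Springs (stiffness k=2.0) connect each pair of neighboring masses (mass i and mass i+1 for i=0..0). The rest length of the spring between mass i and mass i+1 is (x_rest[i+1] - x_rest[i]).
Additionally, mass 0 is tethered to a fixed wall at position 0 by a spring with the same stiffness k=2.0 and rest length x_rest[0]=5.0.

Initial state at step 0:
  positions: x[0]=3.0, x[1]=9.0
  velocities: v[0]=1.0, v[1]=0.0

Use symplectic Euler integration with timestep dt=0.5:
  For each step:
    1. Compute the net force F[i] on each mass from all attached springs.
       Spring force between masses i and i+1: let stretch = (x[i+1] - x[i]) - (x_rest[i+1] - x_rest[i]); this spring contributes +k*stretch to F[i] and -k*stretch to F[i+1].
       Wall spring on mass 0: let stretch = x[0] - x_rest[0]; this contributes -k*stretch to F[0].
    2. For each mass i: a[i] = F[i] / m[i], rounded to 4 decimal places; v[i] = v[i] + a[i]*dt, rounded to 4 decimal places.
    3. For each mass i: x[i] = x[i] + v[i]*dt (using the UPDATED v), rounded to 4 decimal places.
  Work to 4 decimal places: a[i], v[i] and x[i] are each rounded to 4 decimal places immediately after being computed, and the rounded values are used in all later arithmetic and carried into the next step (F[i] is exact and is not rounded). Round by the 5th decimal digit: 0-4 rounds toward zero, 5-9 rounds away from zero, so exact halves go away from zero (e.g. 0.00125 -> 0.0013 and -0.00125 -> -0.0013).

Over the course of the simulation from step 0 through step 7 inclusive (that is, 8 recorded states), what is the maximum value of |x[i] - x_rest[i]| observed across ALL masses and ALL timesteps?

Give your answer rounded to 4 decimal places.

Step 0: x=[3.0000 9.0000] v=[1.0000 0.0000]
Step 1: x=[5.0000 8.5000] v=[4.0000 -1.0000]
Step 2: x=[6.2500 8.7500] v=[2.5000 0.5000]
Step 3: x=[5.6250 10.2500] v=[-1.2500 3.0000]
Step 4: x=[4.5000 11.9375] v=[-2.2500 3.3750]
Step 5: x=[4.8438 12.4063] v=[0.6875 0.9375]
Step 6: x=[6.5469 11.5938] v=[3.4062 -1.6250]
Step 7: x=[7.5000 10.7579] v=[1.9062 -1.6719]
Max displacement = 2.5000

Answer: 2.5000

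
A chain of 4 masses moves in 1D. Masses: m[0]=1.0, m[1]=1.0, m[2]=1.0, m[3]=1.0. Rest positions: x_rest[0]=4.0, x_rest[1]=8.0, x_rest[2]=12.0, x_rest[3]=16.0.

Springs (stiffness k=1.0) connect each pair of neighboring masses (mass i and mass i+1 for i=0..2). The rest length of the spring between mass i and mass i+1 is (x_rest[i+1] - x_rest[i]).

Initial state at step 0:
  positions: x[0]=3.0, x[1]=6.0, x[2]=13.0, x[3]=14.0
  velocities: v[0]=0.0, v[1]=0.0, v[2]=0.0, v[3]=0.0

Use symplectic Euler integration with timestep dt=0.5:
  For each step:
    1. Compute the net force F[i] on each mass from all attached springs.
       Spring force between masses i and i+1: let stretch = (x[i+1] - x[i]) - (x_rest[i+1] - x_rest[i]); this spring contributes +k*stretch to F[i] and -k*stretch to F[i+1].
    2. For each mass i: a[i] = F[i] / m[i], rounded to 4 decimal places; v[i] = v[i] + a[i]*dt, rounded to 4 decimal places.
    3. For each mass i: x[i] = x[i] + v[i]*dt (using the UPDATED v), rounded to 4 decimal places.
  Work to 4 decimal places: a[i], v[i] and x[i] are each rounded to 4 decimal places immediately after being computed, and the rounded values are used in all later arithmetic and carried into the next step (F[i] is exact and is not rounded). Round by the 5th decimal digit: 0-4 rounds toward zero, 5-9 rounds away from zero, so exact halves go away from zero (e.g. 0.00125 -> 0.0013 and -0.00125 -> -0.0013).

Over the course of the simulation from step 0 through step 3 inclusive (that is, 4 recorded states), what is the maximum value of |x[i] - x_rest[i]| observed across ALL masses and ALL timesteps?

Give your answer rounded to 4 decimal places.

Answer: 3.0312

Derivation:
Step 0: x=[3.0000 6.0000 13.0000 14.0000] v=[0.0000 0.0000 0.0000 0.0000]
Step 1: x=[2.7500 7.0000 11.5000 14.7500] v=[-0.5000 2.0000 -3.0000 1.5000]
Step 2: x=[2.5625 8.0625 9.6875 15.6875] v=[-0.3750 2.1250 -3.6250 1.8750]
Step 3: x=[2.7500 8.1563 8.9688 16.1250] v=[0.3750 0.1875 -1.4375 0.8750]
Max displacement = 3.0312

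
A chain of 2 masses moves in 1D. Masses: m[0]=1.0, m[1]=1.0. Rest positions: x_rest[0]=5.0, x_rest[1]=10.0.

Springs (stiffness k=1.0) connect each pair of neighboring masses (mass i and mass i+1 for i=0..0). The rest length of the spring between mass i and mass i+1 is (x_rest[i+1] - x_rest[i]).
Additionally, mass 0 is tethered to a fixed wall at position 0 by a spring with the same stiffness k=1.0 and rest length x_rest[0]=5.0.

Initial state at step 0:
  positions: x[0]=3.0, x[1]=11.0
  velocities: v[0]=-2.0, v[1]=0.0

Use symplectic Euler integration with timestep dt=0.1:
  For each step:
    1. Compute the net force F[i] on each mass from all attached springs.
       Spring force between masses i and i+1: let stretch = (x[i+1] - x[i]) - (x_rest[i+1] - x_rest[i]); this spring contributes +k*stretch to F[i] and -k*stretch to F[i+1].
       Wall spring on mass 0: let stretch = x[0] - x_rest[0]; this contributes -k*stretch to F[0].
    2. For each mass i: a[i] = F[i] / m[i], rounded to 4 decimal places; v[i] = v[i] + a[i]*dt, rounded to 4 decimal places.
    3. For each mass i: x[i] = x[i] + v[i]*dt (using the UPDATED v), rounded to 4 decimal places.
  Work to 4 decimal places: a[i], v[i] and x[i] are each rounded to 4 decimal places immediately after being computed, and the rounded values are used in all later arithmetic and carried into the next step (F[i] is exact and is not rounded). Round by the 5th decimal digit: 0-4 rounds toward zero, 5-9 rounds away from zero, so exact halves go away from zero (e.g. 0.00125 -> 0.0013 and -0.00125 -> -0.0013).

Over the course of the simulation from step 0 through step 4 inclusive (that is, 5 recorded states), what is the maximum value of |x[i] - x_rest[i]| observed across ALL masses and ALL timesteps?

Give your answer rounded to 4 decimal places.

Step 0: x=[3.0000 11.0000] v=[-2.0000 0.0000]
Step 1: x=[2.8500 10.9700] v=[-1.5000 -0.3000]
Step 2: x=[2.7527 10.9088] v=[-0.9730 -0.6120]
Step 3: x=[2.7094 10.8160] v=[-0.4327 -0.9276]
Step 4: x=[2.7201 10.6922] v=[0.1070 -1.2383]
Max displacement = 2.2906

Answer: 2.2906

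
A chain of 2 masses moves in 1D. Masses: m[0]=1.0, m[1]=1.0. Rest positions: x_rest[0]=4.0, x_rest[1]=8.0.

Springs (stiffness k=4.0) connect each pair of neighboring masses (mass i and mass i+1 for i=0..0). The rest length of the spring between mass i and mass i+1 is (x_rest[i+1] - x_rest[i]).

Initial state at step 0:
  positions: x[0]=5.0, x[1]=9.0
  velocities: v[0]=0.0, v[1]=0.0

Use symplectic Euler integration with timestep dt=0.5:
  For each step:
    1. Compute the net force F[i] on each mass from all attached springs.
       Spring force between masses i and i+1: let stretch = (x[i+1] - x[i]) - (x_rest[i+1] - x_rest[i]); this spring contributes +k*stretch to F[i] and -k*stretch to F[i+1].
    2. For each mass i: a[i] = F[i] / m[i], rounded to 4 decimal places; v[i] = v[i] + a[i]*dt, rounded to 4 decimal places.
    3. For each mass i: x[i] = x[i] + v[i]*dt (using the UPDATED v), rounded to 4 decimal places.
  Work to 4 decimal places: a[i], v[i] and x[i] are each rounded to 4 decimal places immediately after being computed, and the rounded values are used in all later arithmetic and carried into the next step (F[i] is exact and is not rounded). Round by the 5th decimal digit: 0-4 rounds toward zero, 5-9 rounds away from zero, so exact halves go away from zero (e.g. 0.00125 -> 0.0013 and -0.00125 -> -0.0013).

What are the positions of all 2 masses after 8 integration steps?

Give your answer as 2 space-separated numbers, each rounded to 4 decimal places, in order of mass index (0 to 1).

Step 0: x=[5.0000 9.0000] v=[0.0000 0.0000]
Step 1: x=[5.0000 9.0000] v=[0.0000 0.0000]
Step 2: x=[5.0000 9.0000] v=[0.0000 0.0000]
Step 3: x=[5.0000 9.0000] v=[0.0000 0.0000]
Step 4: x=[5.0000 9.0000] v=[0.0000 0.0000]
Step 5: x=[5.0000 9.0000] v=[0.0000 0.0000]
Step 6: x=[5.0000 9.0000] v=[0.0000 0.0000]
Step 7: x=[5.0000 9.0000] v=[0.0000 0.0000]
Step 8: x=[5.0000 9.0000] v=[0.0000 0.0000]

Answer: 5.0000 9.0000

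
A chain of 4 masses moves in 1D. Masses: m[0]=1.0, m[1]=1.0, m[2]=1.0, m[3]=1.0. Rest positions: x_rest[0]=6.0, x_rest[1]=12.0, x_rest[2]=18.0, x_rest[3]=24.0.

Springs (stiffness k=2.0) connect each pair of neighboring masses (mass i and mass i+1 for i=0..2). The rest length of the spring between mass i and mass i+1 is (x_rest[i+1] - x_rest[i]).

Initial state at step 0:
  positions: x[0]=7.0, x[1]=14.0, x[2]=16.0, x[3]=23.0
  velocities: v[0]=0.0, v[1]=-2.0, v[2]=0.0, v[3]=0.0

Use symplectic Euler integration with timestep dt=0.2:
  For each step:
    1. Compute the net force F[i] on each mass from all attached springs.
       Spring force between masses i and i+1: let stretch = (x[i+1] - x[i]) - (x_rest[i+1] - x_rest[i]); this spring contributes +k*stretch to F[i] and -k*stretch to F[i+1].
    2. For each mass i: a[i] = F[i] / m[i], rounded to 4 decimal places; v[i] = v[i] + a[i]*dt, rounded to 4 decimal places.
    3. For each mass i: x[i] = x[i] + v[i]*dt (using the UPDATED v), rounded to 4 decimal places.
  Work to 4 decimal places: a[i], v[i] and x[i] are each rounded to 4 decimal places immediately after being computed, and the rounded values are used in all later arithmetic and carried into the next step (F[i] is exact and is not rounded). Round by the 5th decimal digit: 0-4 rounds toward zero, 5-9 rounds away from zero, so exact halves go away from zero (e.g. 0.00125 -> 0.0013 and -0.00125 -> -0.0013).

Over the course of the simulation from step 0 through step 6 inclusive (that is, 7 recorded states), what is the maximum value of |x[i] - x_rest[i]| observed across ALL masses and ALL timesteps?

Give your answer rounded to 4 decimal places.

Answer: 2.1368

Derivation:
Step 0: x=[7.0000 14.0000 16.0000 23.0000] v=[0.0000 -2.0000 0.0000 0.0000]
Step 1: x=[7.0800 13.2000 16.4000 22.9200] v=[0.4000 -4.0000 2.0000 -0.4000]
Step 2: x=[7.1696 12.1664 17.0656 22.7984] v=[0.4480 -5.1680 3.3280 -0.6080]
Step 3: x=[7.1789 11.1250 17.7979 22.6982] v=[0.0467 -5.2070 3.6614 -0.5011]
Step 4: x=[7.0239 10.3017 18.3884 22.6860] v=[-0.7749 -4.1163 2.9524 -0.0612]
Step 5: x=[6.6511 9.8632 18.6758 22.8100] v=[-1.8638 -2.1927 1.4368 0.6198]
Step 6: x=[6.0553 9.8727 18.5889 23.0832] v=[-2.9790 0.0475 -0.4346 1.3661]
Max displacement = 2.1368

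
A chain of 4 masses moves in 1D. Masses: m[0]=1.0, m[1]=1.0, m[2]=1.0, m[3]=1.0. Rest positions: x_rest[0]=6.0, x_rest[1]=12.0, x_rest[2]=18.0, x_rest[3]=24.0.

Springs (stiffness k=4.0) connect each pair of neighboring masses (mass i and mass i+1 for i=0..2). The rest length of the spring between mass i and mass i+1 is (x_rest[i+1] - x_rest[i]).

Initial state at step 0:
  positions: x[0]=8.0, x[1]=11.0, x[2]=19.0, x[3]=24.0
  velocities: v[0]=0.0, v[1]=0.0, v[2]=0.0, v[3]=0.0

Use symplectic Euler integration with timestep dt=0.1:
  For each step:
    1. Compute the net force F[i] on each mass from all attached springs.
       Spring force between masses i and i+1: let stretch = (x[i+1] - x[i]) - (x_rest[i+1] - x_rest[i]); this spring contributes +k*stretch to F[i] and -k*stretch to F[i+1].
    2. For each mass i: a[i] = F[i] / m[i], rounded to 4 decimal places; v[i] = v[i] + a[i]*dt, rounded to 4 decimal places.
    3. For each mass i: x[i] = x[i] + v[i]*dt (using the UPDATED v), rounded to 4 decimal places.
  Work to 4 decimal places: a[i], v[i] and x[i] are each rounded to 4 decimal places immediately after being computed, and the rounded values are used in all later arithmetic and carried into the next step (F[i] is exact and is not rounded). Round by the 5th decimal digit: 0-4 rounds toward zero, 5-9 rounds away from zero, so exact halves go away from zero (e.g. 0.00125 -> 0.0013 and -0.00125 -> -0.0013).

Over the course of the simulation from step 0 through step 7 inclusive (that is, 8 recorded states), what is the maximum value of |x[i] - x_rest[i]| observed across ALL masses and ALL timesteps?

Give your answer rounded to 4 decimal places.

Answer: 2.0044

Derivation:
Step 0: x=[8.0000 11.0000 19.0000 24.0000] v=[0.0000 0.0000 0.0000 0.0000]
Step 1: x=[7.8800 11.2000 18.8800 24.0400] v=[-1.2000 2.0000 -1.2000 0.4000]
Step 2: x=[7.6528 11.5744 18.6592 24.1136] v=[-2.2720 3.7440 -2.2080 0.7360]
Step 3: x=[7.3425 12.0753 18.3732 24.2090] v=[-3.1034 5.0093 -2.8602 0.9542]
Step 4: x=[6.9815 12.6388 18.0687 24.3110] v=[-3.6103 5.6353 -3.0450 1.0199]
Step 5: x=[6.6068 13.1932 17.7967 24.4033] v=[-3.7474 5.5443 -2.7200 0.9230]
Step 6: x=[6.2555 13.6683 17.6048 24.4713] v=[-3.5128 4.7511 -1.9188 0.6804]
Step 7: x=[5.9607 14.0044 17.5301 24.5047] v=[-2.9477 3.3606 -0.7468 0.3338]
Max displacement = 2.0044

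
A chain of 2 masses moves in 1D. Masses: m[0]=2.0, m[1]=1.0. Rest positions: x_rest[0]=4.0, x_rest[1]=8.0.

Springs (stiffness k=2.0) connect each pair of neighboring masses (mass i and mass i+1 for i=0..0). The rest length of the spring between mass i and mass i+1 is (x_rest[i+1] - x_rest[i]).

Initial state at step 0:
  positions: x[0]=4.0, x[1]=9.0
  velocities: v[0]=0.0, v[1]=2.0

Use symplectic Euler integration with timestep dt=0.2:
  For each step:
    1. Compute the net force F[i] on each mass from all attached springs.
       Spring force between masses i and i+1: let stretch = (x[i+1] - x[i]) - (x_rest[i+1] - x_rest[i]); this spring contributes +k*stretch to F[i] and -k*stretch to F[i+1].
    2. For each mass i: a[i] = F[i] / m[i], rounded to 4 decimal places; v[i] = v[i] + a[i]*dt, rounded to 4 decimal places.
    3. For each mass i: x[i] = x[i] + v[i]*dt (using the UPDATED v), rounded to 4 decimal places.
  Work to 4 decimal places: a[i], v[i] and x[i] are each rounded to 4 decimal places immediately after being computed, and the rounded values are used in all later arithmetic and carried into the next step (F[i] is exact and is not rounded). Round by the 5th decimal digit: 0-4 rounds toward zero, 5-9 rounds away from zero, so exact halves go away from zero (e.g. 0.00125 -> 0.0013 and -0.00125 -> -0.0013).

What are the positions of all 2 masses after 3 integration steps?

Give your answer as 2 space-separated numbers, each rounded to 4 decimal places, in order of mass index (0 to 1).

Step 0: x=[4.0000 9.0000] v=[0.0000 2.0000]
Step 1: x=[4.0400 9.3200] v=[0.2000 1.6000]
Step 2: x=[4.1312 9.5376] v=[0.4560 1.0880]
Step 3: x=[4.2787 9.6427] v=[0.7373 0.5254]

Answer: 4.2787 9.6427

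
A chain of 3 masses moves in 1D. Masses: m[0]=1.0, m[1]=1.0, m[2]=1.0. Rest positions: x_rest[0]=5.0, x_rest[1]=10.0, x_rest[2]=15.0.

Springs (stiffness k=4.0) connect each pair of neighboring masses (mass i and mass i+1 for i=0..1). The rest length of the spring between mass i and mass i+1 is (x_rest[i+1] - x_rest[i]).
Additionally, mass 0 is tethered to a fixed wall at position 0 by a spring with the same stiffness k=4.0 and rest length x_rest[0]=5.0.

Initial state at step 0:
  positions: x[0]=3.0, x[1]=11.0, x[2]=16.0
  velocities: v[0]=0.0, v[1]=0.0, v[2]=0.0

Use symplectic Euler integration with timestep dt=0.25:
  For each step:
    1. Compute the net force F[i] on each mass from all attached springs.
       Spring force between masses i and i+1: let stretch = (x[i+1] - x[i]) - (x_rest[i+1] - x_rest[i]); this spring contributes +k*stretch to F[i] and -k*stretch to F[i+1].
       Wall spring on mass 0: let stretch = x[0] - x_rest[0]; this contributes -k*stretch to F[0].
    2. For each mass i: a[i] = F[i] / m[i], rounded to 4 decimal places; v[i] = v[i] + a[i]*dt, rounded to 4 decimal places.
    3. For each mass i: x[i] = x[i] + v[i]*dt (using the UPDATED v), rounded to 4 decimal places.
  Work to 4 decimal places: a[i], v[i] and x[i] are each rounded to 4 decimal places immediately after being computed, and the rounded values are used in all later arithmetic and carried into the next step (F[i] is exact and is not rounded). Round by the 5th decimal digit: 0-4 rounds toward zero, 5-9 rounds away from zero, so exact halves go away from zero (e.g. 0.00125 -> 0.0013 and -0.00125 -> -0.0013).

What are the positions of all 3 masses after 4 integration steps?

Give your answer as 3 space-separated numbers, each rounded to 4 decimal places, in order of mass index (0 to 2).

Answer: 6.9219 10.1524 14.5157

Derivation:
Step 0: x=[3.0000 11.0000 16.0000] v=[0.0000 0.0000 0.0000]
Step 1: x=[4.2500 10.2500 16.0000] v=[5.0000 -3.0000 0.0000]
Step 2: x=[5.9375 9.4375 15.8125] v=[6.7500 -3.2500 -0.7500]
Step 3: x=[7.0156 9.3438 15.2813] v=[4.3125 -0.3750 -2.1250]
Step 4: x=[6.9219 10.1524 14.5157] v=[-0.3749 3.2343 -3.0625]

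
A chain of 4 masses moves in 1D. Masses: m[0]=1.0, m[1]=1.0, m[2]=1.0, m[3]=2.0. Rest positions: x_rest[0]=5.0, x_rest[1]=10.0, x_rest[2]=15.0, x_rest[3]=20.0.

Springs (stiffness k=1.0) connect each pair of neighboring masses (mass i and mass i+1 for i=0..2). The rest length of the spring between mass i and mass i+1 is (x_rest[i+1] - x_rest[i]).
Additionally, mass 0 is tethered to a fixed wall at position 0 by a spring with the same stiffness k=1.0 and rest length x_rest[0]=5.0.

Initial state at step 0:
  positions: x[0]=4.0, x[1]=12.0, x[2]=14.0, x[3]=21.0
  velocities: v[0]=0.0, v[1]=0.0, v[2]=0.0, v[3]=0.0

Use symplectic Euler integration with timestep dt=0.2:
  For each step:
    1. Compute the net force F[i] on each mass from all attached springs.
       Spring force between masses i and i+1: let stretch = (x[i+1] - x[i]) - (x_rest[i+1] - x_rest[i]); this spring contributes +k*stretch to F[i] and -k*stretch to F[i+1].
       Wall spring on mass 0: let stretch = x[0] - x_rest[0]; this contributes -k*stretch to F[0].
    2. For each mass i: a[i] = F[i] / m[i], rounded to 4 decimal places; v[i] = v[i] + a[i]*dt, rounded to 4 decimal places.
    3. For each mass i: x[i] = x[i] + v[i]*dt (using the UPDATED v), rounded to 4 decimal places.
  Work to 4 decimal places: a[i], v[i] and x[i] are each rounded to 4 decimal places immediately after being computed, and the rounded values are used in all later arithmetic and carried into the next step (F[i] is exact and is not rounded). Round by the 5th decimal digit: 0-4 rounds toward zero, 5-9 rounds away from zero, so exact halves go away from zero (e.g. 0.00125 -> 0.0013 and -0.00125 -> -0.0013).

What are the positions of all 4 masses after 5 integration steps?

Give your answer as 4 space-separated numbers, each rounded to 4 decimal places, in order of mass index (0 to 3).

Answer: 5.6999 9.4509 16.1475 20.5508

Derivation:
Step 0: x=[4.0000 12.0000 14.0000 21.0000] v=[0.0000 0.0000 0.0000 0.0000]
Step 1: x=[4.1600 11.7600 14.2000 20.9600] v=[0.8000 -1.2000 1.0000 -0.2000]
Step 2: x=[4.4576 11.3136 14.5728 20.8848] v=[1.4880 -2.2320 1.8640 -0.3760]
Step 3: x=[4.8511 10.7233 15.0677 20.7834] v=[1.9677 -2.9514 2.4746 -0.5072]
Step 4: x=[5.2855 10.0719 15.6175 20.6676] v=[2.1719 -3.2570 2.7489 -0.5788]
Step 5: x=[5.6999 9.4509 16.1475 20.5508] v=[2.0721 -3.1052 2.6498 -0.5838]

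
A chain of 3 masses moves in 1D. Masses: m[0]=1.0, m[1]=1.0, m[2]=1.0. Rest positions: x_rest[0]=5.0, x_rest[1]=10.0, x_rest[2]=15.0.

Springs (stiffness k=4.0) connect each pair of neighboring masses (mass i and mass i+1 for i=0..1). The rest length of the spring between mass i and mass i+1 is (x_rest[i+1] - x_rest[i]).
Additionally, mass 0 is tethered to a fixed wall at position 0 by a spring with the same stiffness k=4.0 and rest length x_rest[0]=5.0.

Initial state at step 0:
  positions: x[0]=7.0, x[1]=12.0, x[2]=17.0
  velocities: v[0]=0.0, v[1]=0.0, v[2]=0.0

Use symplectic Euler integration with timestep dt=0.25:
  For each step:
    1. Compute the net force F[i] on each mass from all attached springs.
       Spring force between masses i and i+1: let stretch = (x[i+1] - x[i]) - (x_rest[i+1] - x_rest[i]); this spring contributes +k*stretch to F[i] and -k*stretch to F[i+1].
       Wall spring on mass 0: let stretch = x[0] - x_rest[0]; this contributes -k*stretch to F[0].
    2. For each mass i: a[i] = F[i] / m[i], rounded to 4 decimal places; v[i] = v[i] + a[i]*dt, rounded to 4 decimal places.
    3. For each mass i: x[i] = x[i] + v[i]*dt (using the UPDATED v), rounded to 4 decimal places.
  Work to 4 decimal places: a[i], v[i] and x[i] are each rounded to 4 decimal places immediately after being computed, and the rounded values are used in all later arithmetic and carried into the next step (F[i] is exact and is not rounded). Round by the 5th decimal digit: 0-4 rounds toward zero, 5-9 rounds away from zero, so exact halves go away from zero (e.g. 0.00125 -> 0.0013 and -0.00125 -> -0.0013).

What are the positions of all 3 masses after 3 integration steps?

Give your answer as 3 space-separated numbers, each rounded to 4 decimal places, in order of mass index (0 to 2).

Answer: 5.0938 11.5000 16.9688

Derivation:
Step 0: x=[7.0000 12.0000 17.0000] v=[0.0000 0.0000 0.0000]
Step 1: x=[6.5000 12.0000 17.0000] v=[-2.0000 0.0000 0.0000]
Step 2: x=[5.7500 11.8750 17.0000] v=[-3.0000 -0.5000 0.0000]
Step 3: x=[5.0938 11.5000 16.9688] v=[-2.6250 -1.5000 -0.1250]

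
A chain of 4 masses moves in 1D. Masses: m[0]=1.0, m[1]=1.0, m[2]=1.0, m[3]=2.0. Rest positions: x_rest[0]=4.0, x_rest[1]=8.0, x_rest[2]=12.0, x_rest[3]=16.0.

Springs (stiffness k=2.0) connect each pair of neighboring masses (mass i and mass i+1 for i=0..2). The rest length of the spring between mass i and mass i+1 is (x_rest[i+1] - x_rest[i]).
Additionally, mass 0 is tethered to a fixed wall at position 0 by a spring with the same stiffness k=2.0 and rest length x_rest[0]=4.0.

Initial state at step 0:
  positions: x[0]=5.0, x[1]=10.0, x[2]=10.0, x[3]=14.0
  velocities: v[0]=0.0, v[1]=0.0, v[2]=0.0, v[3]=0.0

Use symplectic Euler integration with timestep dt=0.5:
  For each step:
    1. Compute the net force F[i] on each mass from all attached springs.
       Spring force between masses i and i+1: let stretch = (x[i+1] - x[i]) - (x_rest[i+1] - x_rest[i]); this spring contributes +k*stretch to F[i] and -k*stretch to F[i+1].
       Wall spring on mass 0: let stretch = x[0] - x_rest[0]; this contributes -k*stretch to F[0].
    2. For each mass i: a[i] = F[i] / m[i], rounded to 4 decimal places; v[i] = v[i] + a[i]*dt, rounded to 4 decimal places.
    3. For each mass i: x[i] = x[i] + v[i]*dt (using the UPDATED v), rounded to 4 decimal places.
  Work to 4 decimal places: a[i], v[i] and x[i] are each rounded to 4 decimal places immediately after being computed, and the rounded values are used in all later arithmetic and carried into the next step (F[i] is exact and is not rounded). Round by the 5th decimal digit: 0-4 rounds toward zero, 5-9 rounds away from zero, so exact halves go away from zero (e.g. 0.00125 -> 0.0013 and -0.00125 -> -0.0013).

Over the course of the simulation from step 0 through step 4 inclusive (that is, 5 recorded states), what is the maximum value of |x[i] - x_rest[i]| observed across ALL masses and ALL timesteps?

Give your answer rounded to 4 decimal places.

Answer: 2.6250

Derivation:
Step 0: x=[5.0000 10.0000 10.0000 14.0000] v=[0.0000 0.0000 0.0000 0.0000]
Step 1: x=[5.0000 7.5000 12.0000 14.0000] v=[0.0000 -5.0000 4.0000 0.0000]
Step 2: x=[3.7500 6.0000 12.7500 14.5000] v=[-2.5000 -3.0000 1.5000 1.0000]
Step 3: x=[1.7500 6.7500 11.0000 15.5625] v=[-4.0000 1.5000 -3.5000 2.1250]
Step 4: x=[1.3750 7.1250 9.4063 16.4844] v=[-0.7500 0.7500 -3.1875 1.8438]
Max displacement = 2.6250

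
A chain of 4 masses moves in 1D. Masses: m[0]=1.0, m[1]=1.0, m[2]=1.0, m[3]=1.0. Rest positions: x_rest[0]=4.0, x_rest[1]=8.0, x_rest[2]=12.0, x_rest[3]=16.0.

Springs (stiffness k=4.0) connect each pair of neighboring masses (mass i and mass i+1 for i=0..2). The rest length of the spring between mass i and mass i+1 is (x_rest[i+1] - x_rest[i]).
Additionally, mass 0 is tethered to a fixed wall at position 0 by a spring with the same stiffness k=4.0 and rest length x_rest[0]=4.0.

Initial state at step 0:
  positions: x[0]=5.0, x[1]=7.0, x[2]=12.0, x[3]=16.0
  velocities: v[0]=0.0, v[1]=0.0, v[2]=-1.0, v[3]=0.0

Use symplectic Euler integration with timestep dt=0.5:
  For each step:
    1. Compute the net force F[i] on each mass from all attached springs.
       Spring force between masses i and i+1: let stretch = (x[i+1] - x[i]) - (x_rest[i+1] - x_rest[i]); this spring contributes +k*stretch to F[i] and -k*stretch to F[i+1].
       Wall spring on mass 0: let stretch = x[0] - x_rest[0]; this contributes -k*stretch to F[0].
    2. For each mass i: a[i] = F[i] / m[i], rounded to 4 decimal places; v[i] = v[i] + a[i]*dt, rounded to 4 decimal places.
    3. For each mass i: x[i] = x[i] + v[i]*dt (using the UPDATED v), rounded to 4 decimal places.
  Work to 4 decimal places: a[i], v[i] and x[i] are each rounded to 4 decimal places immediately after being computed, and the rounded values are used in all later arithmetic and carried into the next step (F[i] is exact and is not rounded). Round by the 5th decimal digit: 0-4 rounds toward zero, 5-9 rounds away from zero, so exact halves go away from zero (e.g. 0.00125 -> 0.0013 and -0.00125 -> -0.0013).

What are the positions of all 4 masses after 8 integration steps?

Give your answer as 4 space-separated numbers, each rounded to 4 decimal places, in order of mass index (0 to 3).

Step 0: x=[5.0000 7.0000 12.0000 16.0000] v=[0.0000 0.0000 -1.0000 0.0000]
Step 1: x=[2.0000 10.0000 10.5000 16.0000] v=[-6.0000 6.0000 -3.0000 0.0000]
Step 2: x=[5.0000 5.5000 14.0000 14.5000] v=[6.0000 -9.0000 7.0000 -3.0000]
Step 3: x=[3.5000 9.0000 9.5000 16.5000] v=[-3.0000 7.0000 -9.0000 4.0000]
Step 4: x=[4.0000 7.5000 11.5000 15.5000] v=[1.0000 -3.0000 4.0000 -2.0000]
Step 5: x=[4.0000 6.5000 13.5000 14.5000] v=[0.0000 -2.0000 4.0000 -2.0000]
Step 6: x=[2.5000 10.0000 9.5000 16.5000] v=[-3.0000 7.0000 -8.0000 4.0000]
Step 7: x=[6.0000 5.5000 13.0000 15.5000] v=[7.0000 -9.0000 7.0000 -2.0000]
Step 8: x=[3.0000 9.0000 11.5000 16.0000] v=[-6.0000 7.0000 -3.0000 1.0000]

Answer: 3.0000 9.0000 11.5000 16.0000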